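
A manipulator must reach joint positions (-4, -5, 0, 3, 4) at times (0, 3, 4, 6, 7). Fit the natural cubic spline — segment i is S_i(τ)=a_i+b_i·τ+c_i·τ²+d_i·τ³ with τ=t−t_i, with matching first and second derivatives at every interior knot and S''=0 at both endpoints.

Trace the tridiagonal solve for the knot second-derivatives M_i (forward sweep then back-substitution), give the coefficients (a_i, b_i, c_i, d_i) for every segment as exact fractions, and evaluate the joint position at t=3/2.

  seg 0: a=-4 b=-983/375 c=0 d=286/1125
  seg 1: a=-5 b=1591/375 c=286/125 d=-574/375
  seg 2: a=0 b=317/75 c=-288/125 d=1411/3000
  seg 3: a=3 b=491/750 c=259/500 d=-259/1500
S(3/2) = -3537/500

Δ: Δ0=-1/3, Δ1=5, Δ2=3/2, Δ3=1
row 1: diag=8, rhs=32; c'=1/8, d'=4
row 2: denom=6−1·1/8=47/8; d'=(-21−1·4)/(47/8)=-200/47
row 3: denom=6−2·16/47=250/47; d'=(-3−2·-200/47)/(250/47)=259/250
back: M3=259/250
back: M2=-200/47−16/47·259/250=-576/125
back: M1=4−1/8·-576/125=572/125
M: M0=0, M1=572/125, M2=-576/125, M3=259/250, M4=0
seg 0: a=-4, c=M0/2=0, d=(M1−M0)/(6·3)=286/1125, b=Δ0−h0·(2M0+M1)/6=-983/375
seg 1: a=-5, c=M1/2=286/125, d=(M2−M1)/(6·1)=-574/375, b=Δ1−h1·(2M1+M2)/6=1591/375
seg 2: a=0, c=M2/2=-288/125, d=(M3−M2)/(6·2)=1411/3000, b=Δ2−h2·(2M2+M3)/6=317/75
seg 3: a=3, c=M3/2=259/500, d=(M4−M3)/(6·1)=-259/1500, b=Δ3−h3·(2M3+M4)/6=491/750
t_q=3/2 → seg 0, τ=3/2; S=-4+-983/375·τ+0·τ²+286/1125·τ³=-3537/500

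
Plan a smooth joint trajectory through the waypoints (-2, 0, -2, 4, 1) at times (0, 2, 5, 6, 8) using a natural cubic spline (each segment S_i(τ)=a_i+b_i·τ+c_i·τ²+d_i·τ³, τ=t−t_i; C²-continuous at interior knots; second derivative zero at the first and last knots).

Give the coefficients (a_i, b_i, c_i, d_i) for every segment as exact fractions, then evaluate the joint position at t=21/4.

Δ: Δ0=1, Δ1=-2/3, Δ2=6, Δ3=-3/2
row 1: diag=10, rhs=-10; c'=3/10, d'=-1
row 2: denom=8−3·3/10=71/10; d'=(40−3·-1)/(71/10)=430/71
row 3: denom=6−1·10/71=416/71; d'=(-45−1·430/71)/(416/71)=-3625/416
back: M3=-3625/416
back: M2=430/71−10/71·-3625/416=1515/208
back: M1=-1−3/10·1515/208=-1325/416
M: M0=0, M1=-1325/416, M2=1515/208, M3=-3625/416, M4=0
seg 0: a=-2, c=M0/2=0, d=(M1−M0)/(6·2)=-1325/4992, b=Δ0−h0·(2M0+M1)/6=2573/1248
seg 1: a=0, c=M1/2=-1325/832, d=(M2−M1)/(6·3)=335/576, b=Δ1−h1·(2M1+M2)/6=-701/624
seg 2: a=-2, c=M2/2=1515/416, d=(M3−M2)/(6·1)=-6655/2496, b=Δ2−h2·(2M2+M3)/6=12541/2496
seg 3: a=4, c=M3/2=-3625/832, d=(M4−M3)/(6·2)=3625/4992, b=Δ3−h3·(2M3+M4)/6=2689/624
t_q=21/4 → seg 2, τ=1/4; S=-2+12541/2496·τ+1515/416·τ²+-6655/2496·τ³=-29709/53248

  seg 0: a=-2 b=2573/1248 c=0 d=-1325/4992
  seg 1: a=0 b=-701/624 c=-1325/832 d=335/576
  seg 2: a=-2 b=12541/2496 c=1515/416 d=-6655/2496
  seg 3: a=4 b=2689/624 c=-3625/832 d=3625/4992
S(21/4) = -29709/53248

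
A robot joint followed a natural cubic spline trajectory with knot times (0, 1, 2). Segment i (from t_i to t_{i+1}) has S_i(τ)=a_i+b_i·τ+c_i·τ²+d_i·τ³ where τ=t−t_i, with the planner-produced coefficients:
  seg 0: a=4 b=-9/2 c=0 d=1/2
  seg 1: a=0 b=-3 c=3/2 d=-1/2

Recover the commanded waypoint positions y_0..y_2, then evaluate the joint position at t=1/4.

y_0=4 y_1=0 y_2=-2
S(1/4) = 369/128

y_0 = S_0(0) = a_0 = 4
y_1 = S_1(0) = a_1 = 0
y_2 = S_1(1) = -2
t_q=1/4 is in segment 0 (τ=1/4); S_0(τ)=369/128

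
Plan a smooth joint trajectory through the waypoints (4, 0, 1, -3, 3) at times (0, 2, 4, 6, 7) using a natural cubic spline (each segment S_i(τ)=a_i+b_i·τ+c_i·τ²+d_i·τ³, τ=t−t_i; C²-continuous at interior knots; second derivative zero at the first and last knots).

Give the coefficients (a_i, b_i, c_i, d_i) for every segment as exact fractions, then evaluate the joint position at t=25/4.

Δ: Δ0=-2, Δ1=1/2, Δ2=-2, Δ3=6
row 1: diag=8, rhs=15; c'=1/4, d'=15/8
row 2: denom=8−2·1/4=15/2; d'=(-15−2·15/8)/(15/2)=-5/2
row 3: denom=6−2·4/15=82/15; d'=(48−2·-5/2)/(82/15)=795/82
back: M3=795/82
back: M2=-5/2−4/15·795/82=-417/82
back: M1=15/8−1/4·-417/82=129/41
M: M0=0, M1=129/41, M2=-417/82, M3=795/82, M4=0
seg 0: a=4, c=M0/2=0, d=(M1−M0)/(6·2)=43/164, b=Δ0−h0·(2M0+M1)/6=-125/41
seg 1: a=0, c=M1/2=129/82, d=(M2−M1)/(6·2)=-225/328, b=Δ1−h1·(2M1+M2)/6=4/41
seg 2: a=1, c=M2/2=-417/164, d=(M3−M2)/(6·2)=101/82, b=Δ2−h2·(2M2+M3)/6=-151/82
seg 3: a=-3, c=M3/2=795/164, d=(M4−M3)/(6·1)=-265/164, b=Δ3−h3·(2M3+M4)/6=227/82
t_q=25/4 → seg 3, τ=1/4; S=-3+227/82·τ+795/164·τ²+-265/164·τ³=-21309/10496

  seg 0: a=4 b=-125/41 c=0 d=43/164
  seg 1: a=0 b=4/41 c=129/82 d=-225/328
  seg 2: a=1 b=-151/82 c=-417/164 d=101/82
  seg 3: a=-3 b=227/82 c=795/164 d=-265/164
S(25/4) = -21309/10496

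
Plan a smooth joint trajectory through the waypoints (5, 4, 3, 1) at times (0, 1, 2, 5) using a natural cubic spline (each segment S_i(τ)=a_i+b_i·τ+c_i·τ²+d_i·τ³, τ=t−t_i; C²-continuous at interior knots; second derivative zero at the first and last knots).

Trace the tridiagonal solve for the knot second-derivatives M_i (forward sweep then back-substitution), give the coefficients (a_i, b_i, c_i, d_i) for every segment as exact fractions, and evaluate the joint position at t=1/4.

Δ: Δ0=-1, Δ1=-1, Δ2=-2/3
row 1: diag=4, rhs=0; c'=1/4, d'=0
row 2: denom=8−1·1/4=31/4; d'=(2−1·0)/(31/4)=8/31
back: M2=8/31
back: M1=0−1/4·8/31=-2/31
M: M0=0, M1=-2/31, M2=8/31, M3=0
seg 0: a=5, c=M0/2=0, d=(M1−M0)/(6·1)=-1/93, b=Δ0−h0·(2M0+M1)/6=-92/93
seg 1: a=4, c=M1/2=-1/31, d=(M2−M1)/(6·1)=5/93, b=Δ1−h1·(2M1+M2)/6=-95/93
seg 2: a=3, c=M2/2=4/31, d=(M3−M2)/(6·3)=-4/279, b=Δ2−h2·(2M2+M3)/6=-86/93
t_q=1/4 → seg 0, τ=1/4; S=5+-92/93·τ+0·τ²+-1/93·τ³=9429/1984

  seg 0: a=5 b=-92/93 c=0 d=-1/93
  seg 1: a=4 b=-95/93 c=-1/31 d=5/93
  seg 2: a=3 b=-86/93 c=4/31 d=-4/279
S(1/4) = 9429/1984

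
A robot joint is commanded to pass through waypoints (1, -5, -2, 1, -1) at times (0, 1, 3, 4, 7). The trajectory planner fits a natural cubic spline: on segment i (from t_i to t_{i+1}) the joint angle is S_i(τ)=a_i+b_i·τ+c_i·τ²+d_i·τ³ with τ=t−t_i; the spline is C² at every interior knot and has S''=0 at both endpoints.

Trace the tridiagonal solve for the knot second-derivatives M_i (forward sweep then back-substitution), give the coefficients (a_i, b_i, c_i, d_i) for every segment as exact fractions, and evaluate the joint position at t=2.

Δ: Δ0=-6, Δ1=3/2, Δ2=3, Δ3=-2/3
row 1: diag=6, rhs=45; c'=1/3, d'=15/2
row 2: denom=6−2·1/3=16/3; d'=(9−2·15/2)/(16/3)=-9/8
row 3: denom=8−1·3/16=125/16; d'=(-22−1·-9/8)/(125/16)=-334/125
back: M3=-334/125
back: M2=-9/8−3/16·-334/125=-78/125
back: M1=15/2−1/3·-78/125=1927/250
M: M0=0, M1=1927/250, M2=-78/125, M3=-334/125, M4=0
seg 0: a=1, c=M0/2=0, d=(M1−M0)/(6·1)=1927/1500, b=Δ0−h0·(2M0+M1)/6=-10927/1500
seg 1: a=-5, c=M1/2=1927/500, d=(M2−M1)/(6·2)=-2083/3000, b=Δ1−h1·(2M1+M2)/6=-2573/750
seg 2: a=-2, c=M2/2=-39/125, d=(M3−M2)/(6·1)=-128/375, b=Δ2−h2·(2M2+M3)/6=274/75
seg 3: a=1, c=M3/2=-167/125, d=(M4−M3)/(6·3)=167/1125, b=Δ3−h3·(2M3+M4)/6=752/375
t_q=2 → seg 1, τ=1; S=-5+-2573/750·τ+1927/500·τ²+-2083/3000·τ³=-5271/1000

  seg 0: a=1 b=-10927/1500 c=0 d=1927/1500
  seg 1: a=-5 b=-2573/750 c=1927/500 d=-2083/3000
  seg 2: a=-2 b=274/75 c=-39/125 d=-128/375
  seg 3: a=1 b=752/375 c=-167/125 d=167/1125
S(2) = -5271/1000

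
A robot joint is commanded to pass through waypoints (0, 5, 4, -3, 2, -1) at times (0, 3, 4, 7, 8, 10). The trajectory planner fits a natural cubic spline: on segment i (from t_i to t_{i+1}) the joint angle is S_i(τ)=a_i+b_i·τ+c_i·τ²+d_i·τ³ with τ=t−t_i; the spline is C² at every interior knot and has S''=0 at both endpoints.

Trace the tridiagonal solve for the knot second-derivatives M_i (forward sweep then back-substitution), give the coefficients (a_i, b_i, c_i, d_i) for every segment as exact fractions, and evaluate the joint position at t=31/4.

Δ: Δ0=5/3, Δ1=-1, Δ2=-7/3, Δ3=5, Δ4=-3/2
row 1: diag=8, rhs=-16; c'=1/8, d'=-2
row 2: denom=8−1·1/8=63/8; d'=(-8−1·-2)/(63/8)=-16/21
row 3: denom=8−3·8/21=48/7; d'=(44−3·-16/21)/(48/7)=27/4
row 4: denom=6−1·7/48=281/48; d'=(-39−1·27/4)/(281/48)=-2196/281
back: M4=-2196/281
back: M3=27/4−7/48·-2196/281=2217/281
back: M2=-16/21−8/21·2217/281=-3176/843
back: M1=-2−1/8·-3176/843=-1289/843
M: M0=0, M1=-1289/843, M2=-3176/843, M3=2217/281, M4=-2196/281, M5=0
seg 0: a=0, c=M0/2=0, d=(M1−M0)/(6·3)=-1289/15174, b=Δ0−h0·(2M0+M1)/6=4099/1686
seg 1: a=5, c=M1/2=-1289/1686, d=(M2−M1)/(6·1)=-629/1686, b=Δ1−h1·(2M1+M2)/6=116/843
seg 2: a=4, c=M2/2=-1588/843, d=(M3−M2)/(6·3)=9827/15174, b=Δ2−h2·(2M2+M3)/6=-1411/562
seg 3: a=-3, c=M3/2=2217/562, d=(M4−M3)/(6·1)=-1471/562, b=Δ3−h3·(2M3+M4)/6=1032/281
seg 4: a=2, c=M4/2=-1098/281, d=(M5−M4)/(6·2)=183/281, b=Δ4−h4·(2M4+M5)/6=2085/562
t_q=31/4 → seg 3, τ=3/4; S=-3+1032/281·τ+2217/562·τ²+-1471/562·τ³=31263/35968

  seg 0: a=0 b=4099/1686 c=0 d=-1289/15174
  seg 1: a=5 b=116/843 c=-1289/1686 d=-629/1686
  seg 2: a=4 b=-1411/562 c=-1588/843 d=9827/15174
  seg 3: a=-3 b=1032/281 c=2217/562 d=-1471/562
  seg 4: a=2 b=2085/562 c=-1098/281 d=183/281
S(31/4) = 31263/35968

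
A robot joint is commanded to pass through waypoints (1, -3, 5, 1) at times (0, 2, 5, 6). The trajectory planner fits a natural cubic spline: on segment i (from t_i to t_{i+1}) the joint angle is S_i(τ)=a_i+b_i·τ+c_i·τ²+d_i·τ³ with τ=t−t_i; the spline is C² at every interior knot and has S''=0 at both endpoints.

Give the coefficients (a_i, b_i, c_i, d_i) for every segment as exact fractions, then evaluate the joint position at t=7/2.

Δ: Δ0=-2, Δ1=8/3, Δ2=-4
row 1: diag=10, rhs=28; c'=3/10, d'=14/5
row 2: denom=8−3·3/10=71/10; d'=(-40−3·14/5)/(71/10)=-484/71
back: M2=-484/71
back: M1=14/5−3/10·-484/71=344/71
M: M0=0, M1=344/71, M2=-484/71, M3=0
seg 0: a=1, c=M0/2=0, d=(M1−M0)/(6·2)=86/213, b=Δ0−h0·(2M0+M1)/6=-770/213
seg 1: a=-3, c=M1/2=172/71, d=(M2−M1)/(6·3)=-46/71, b=Δ1−h1·(2M1+M2)/6=262/213
seg 2: a=5, c=M2/2=-242/71, d=(M3−M2)/(6·1)=242/213, b=Δ2−h2·(2M2+M3)/6=-368/213
t_q=7/2 → seg 1, τ=3/2; S=-3+262/213·τ+172/71·τ²+-46/71·τ³=599/284

  seg 0: a=1 b=-770/213 c=0 d=86/213
  seg 1: a=-3 b=262/213 c=172/71 d=-46/71
  seg 2: a=5 b=-368/213 c=-242/71 d=242/213
S(7/2) = 599/284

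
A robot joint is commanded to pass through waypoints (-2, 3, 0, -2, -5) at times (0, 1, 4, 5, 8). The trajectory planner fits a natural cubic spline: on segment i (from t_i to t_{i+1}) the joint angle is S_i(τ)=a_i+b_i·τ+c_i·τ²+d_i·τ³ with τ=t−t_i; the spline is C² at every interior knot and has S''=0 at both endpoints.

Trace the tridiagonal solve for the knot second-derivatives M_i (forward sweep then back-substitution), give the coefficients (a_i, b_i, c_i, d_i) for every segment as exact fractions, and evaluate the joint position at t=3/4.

  seg 0: a=-2 b=93/16 c=0 d=-13/16
  seg 1: a=3 b=27/8 c=-39/16 d=47/144
  seg 2: a=0 b=-39/16 c=1/2 d=-1/16
  seg 3: a=-2 b=-13/8 c=5/16 d=-5/144
S(3/4) = 2065/1024

Δ: Δ0=5, Δ1=-1, Δ2=-2, Δ3=-1
row 1: diag=8, rhs=-36; c'=3/8, d'=-9/2
row 2: denom=8−3·3/8=55/8; d'=(-6−3·-9/2)/(55/8)=12/11
row 3: denom=8−1·8/55=432/55; d'=(6−1·12/11)/(432/55)=5/8
back: M3=5/8
back: M2=12/11−8/55·5/8=1
back: M1=-9/2−3/8·1=-39/8
M: M0=0, M1=-39/8, M2=1, M3=5/8, M4=0
seg 0: a=-2, c=M0/2=0, d=(M1−M0)/(6·1)=-13/16, b=Δ0−h0·(2M0+M1)/6=93/16
seg 1: a=3, c=M1/2=-39/16, d=(M2−M1)/(6·3)=47/144, b=Δ1−h1·(2M1+M2)/6=27/8
seg 2: a=0, c=M2/2=1/2, d=(M3−M2)/(6·1)=-1/16, b=Δ2−h2·(2M2+M3)/6=-39/16
seg 3: a=-2, c=M3/2=5/16, d=(M4−M3)/(6·3)=-5/144, b=Δ3−h3·(2M3+M4)/6=-13/8
t_q=3/4 → seg 0, τ=3/4; S=-2+93/16·τ+0·τ²+-13/16·τ³=2065/1024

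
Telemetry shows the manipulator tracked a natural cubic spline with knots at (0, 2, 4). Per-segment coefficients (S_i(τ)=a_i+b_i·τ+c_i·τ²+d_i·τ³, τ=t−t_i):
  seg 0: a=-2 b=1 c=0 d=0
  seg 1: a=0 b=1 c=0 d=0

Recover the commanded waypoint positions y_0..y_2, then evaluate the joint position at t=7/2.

y_0=-2 y_1=0 y_2=2
S(7/2) = 3/2

y_0 = S_0(0) = a_0 = -2
y_1 = S_1(0) = a_1 = 0
y_2 = S_1(2) = 2
t_q=7/2 is in segment 1 (τ=3/2); S_1(τ)=3/2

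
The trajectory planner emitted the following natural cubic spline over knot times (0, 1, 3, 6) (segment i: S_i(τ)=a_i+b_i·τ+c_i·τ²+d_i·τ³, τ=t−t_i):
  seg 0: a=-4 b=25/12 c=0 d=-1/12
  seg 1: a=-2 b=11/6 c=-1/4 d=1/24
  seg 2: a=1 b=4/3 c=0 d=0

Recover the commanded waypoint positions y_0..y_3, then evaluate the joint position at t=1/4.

y_0 = S_0(0) = a_0 = -4
y_1 = S_1(0) = a_1 = -2
y_2 = S_2(0) = a_2 = 1
y_3 = S_2(3) = 5
t_q=1/4 is in segment 0 (τ=1/4); S_0(τ)=-891/256

y_0=-4 y_1=-2 y_2=1 y_3=5
S(1/4) = -891/256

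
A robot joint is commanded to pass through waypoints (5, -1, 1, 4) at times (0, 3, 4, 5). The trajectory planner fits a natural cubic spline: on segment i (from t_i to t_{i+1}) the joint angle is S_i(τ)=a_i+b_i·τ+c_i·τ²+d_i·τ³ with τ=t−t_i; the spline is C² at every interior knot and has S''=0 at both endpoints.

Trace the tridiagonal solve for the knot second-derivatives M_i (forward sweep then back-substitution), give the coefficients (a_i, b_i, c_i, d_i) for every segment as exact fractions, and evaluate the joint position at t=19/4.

Δ: Δ0=-2, Δ1=2, Δ2=3
row 1: diag=8, rhs=24; c'=1/8, d'=3
row 2: denom=4−1·1/8=31/8; d'=(6−1·3)/(31/8)=24/31
back: M2=24/31
back: M1=3−1/8·24/31=90/31
M: M0=0, M1=90/31, M2=24/31, M3=0
seg 0: a=5, c=M0/2=0, d=(M1−M0)/(6·3)=5/31, b=Δ0−h0·(2M0+M1)/6=-107/31
seg 1: a=-1, c=M1/2=45/31, d=(M2−M1)/(6·1)=-11/31, b=Δ1−h1·(2M1+M2)/6=28/31
seg 2: a=1, c=M2/2=12/31, d=(M3−M2)/(6·1)=-4/31, b=Δ2−h2·(2M2+M3)/6=85/31
t_q=19/4 → seg 2, τ=3/4; S=1+85/31·τ+12/31·τ²+-4/31·τ³=1597/496

  seg 0: a=5 b=-107/31 c=0 d=5/31
  seg 1: a=-1 b=28/31 c=45/31 d=-11/31
  seg 2: a=1 b=85/31 c=12/31 d=-4/31
S(19/4) = 1597/496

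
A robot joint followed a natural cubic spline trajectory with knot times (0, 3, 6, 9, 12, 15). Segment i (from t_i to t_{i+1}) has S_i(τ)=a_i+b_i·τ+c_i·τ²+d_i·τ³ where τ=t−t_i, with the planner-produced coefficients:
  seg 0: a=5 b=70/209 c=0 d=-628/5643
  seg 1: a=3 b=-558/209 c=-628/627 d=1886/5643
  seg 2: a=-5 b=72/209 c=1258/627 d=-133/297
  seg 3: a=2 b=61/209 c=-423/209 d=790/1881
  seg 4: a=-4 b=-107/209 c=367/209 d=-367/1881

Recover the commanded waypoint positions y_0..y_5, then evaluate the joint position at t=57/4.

y_0 = S_0(0) = a_0 = 5
y_1 = S_1(0) = a_1 = 3
y_2 = S_2(0) = a_2 = -5
y_3 = S_3(0) = a_3 = 2
y_4 = S_4(0) = a_4 = -4
y_5 = S_4(3) = 5
t_q=57/4 is in segment 4 (τ=9/4); S_4(τ)=20269/13376

y_0=5 y_1=3 y_2=-5 y_3=2 y_4=-4 y_5=5
S(57/4) = 20269/13376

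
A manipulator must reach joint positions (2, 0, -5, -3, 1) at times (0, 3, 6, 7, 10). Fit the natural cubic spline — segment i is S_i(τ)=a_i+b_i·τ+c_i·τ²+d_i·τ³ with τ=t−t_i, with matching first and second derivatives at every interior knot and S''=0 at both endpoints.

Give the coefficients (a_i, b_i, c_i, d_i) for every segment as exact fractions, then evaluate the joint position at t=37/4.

Δ: Δ0=-2/3, Δ1=-5/3, Δ2=2, Δ3=4/3
row 1: diag=12, rhs=-6; c'=1/4, d'=-1/2
row 2: denom=8−3·1/4=29/4; d'=(22−3·-1/2)/(29/4)=94/29
row 3: denom=8−1·4/29=228/29; d'=(-4−1·94/29)/(228/29)=-35/38
back: M3=-35/38
back: M2=94/29−4/29·-35/38=64/19
back: M1=-1/2−1/4·64/19=-51/38
M: M0=0, M1=-51/38, M2=64/19, M3=-35/38, M4=0
seg 0: a=2, c=M0/2=0, d=(M1−M0)/(6·3)=-17/228, b=Δ0−h0·(2M0+M1)/6=1/228
seg 1: a=0, c=M1/2=-51/76, d=(M2−M1)/(6·3)=179/684, b=Δ1−h1·(2M1+M2)/6=-229/114
seg 2: a=-5, c=M2/2=32/19, d=(M3−M2)/(6·1)=-163/228, b=Δ2−h2·(2M2+M3)/6=235/228
seg 3: a=-3, c=M3/2=-35/76, d=(M4−M3)/(6·3)=35/684, b=Δ3−h3·(2M3+M4)/6=257/114
t_q=37/4 → seg 3, τ=9/4; S=-3+257/114·τ+-35/76·τ²+35/684·τ³=1575/4864

  seg 0: a=2 b=1/228 c=0 d=-17/228
  seg 1: a=0 b=-229/114 c=-51/76 d=179/684
  seg 2: a=-5 b=235/228 c=32/19 d=-163/228
  seg 3: a=-3 b=257/114 c=-35/76 d=35/684
S(37/4) = 1575/4864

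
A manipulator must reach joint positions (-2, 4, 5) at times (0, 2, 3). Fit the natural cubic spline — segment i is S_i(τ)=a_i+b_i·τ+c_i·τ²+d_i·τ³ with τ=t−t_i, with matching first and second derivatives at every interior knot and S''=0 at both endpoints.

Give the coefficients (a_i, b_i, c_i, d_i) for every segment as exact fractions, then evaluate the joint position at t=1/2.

Δ: Δ0=3, Δ1=1
row 1: diag=6, rhs=-12; c'=1/6, d'=-2
back: M1=-2
M: M0=0, M1=-2, M2=0
seg 0: a=-2, c=M0/2=0, d=(M1−M0)/(6·2)=-1/6, b=Δ0−h0·(2M0+M1)/6=11/3
seg 1: a=4, c=M1/2=-1, d=(M2−M1)/(6·1)=1/3, b=Δ1−h1·(2M1+M2)/6=5/3
t_q=1/2 → seg 0, τ=1/2; S=-2+11/3·τ+0·τ²+-1/6·τ³=-3/16

  seg 0: a=-2 b=11/3 c=0 d=-1/6
  seg 1: a=4 b=5/3 c=-1 d=1/3
S(1/2) = -3/16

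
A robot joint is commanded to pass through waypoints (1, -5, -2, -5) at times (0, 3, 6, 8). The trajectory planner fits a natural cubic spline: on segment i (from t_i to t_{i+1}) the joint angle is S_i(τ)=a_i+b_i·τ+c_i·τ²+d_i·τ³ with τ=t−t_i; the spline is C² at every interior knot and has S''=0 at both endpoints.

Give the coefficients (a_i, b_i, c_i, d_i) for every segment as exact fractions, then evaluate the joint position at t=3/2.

Δ: Δ0=-2, Δ1=1, Δ2=-3/2
row 1: diag=12, rhs=18; c'=1/4, d'=3/2
row 2: denom=10−3·1/4=37/4; d'=(-15−3·3/2)/(37/4)=-78/37
back: M2=-78/37
back: M1=3/2−1/4·-78/37=75/37
M: M0=0, M1=75/37, M2=-78/37, M3=0
seg 0: a=1, c=M0/2=0, d=(M1−M0)/(6·3)=25/222, b=Δ0−h0·(2M0+M1)/6=-223/74
seg 1: a=-5, c=M1/2=75/74, d=(M2−M1)/(6·3)=-17/74, b=Δ1−h1·(2M1+M2)/6=1/37
seg 2: a=-2, c=M2/2=-39/37, d=(M3−M2)/(6·2)=13/74, b=Δ2−h2·(2M2+M3)/6=-7/74
t_q=3/2 → seg 0, τ=3/2; S=1+-223/74·τ+0·τ²+25/222·τ³=-1859/592

  seg 0: a=1 b=-223/74 c=0 d=25/222
  seg 1: a=-5 b=1/37 c=75/74 d=-17/74
  seg 2: a=-2 b=-7/74 c=-39/37 d=13/74
S(3/2) = -1859/592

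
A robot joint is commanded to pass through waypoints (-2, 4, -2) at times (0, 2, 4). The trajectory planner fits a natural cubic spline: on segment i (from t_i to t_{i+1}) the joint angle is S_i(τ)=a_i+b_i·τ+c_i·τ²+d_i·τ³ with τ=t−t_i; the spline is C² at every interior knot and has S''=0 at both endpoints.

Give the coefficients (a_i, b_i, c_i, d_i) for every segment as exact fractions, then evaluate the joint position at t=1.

  seg 0: a=-2 b=9/2 c=0 d=-3/8
  seg 1: a=4 b=0 c=-9/4 d=3/8
S(1) = 17/8

Δ: Δ0=3, Δ1=-3
row 1: diag=8, rhs=-36; c'=1/4, d'=-9/2
back: M1=-9/2
M: M0=0, M1=-9/2, M2=0
seg 0: a=-2, c=M0/2=0, d=(M1−M0)/(6·2)=-3/8, b=Δ0−h0·(2M0+M1)/6=9/2
seg 1: a=4, c=M1/2=-9/4, d=(M2−M1)/(6·2)=3/8, b=Δ1−h1·(2M1+M2)/6=0
t_q=1 → seg 0, τ=1; S=-2+9/2·τ+0·τ²+-3/8·τ³=17/8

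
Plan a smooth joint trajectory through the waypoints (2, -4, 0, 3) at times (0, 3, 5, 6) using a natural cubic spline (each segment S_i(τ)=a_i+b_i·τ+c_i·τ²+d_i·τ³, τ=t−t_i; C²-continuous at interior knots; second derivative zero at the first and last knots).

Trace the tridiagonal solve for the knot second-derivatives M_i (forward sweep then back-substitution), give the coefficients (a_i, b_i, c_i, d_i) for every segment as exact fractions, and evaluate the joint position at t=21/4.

  seg 0: a=2 b=-89/28 c=0 d=11/84
  seg 1: a=-4 b=5/14 c=33/28 d=-5/28
  seg 2: a=0 b=41/14 c=3/28 d=-1/28
S(21/4) = 189/256

Δ: Δ0=-2, Δ1=2, Δ2=3
row 1: diag=10, rhs=24; c'=1/5, d'=12/5
row 2: denom=6−2·1/5=28/5; d'=(6−2·12/5)/(28/5)=3/14
back: M2=3/14
back: M1=12/5−1/5·3/14=33/14
M: M0=0, M1=33/14, M2=3/14, M3=0
seg 0: a=2, c=M0/2=0, d=(M1−M0)/(6·3)=11/84, b=Δ0−h0·(2M0+M1)/6=-89/28
seg 1: a=-4, c=M1/2=33/28, d=(M2−M1)/(6·2)=-5/28, b=Δ1−h1·(2M1+M2)/6=5/14
seg 2: a=0, c=M2/2=3/28, d=(M3−M2)/(6·1)=-1/28, b=Δ2−h2·(2M2+M3)/6=41/14
t_q=21/4 → seg 2, τ=1/4; S=0+41/14·τ+3/28·τ²+-1/28·τ³=189/256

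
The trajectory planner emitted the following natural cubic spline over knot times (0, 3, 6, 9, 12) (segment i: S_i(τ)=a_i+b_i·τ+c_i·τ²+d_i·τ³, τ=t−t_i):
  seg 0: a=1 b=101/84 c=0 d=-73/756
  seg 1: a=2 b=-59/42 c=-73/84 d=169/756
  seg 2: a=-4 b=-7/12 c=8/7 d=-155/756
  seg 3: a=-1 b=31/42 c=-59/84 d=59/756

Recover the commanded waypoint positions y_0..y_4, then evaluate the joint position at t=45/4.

y_0=1 y_1=2 y_2=-4 y_3=-1 y_4=-3
S(45/4) = -3595/1792

y_0 = S_0(0) = a_0 = 1
y_1 = S_1(0) = a_1 = 2
y_2 = S_2(0) = a_2 = -4
y_3 = S_3(0) = a_3 = -1
y_4 = S_3(3) = -3
t_q=45/4 is in segment 3 (τ=9/4); S_3(τ)=-3595/1792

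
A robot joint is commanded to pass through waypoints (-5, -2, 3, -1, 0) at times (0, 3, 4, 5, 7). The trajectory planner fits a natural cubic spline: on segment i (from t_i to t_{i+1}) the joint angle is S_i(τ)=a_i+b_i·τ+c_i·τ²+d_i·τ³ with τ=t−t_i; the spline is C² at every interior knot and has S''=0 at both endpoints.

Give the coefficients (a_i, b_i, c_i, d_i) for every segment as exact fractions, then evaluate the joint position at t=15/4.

  seg 0: a=-5 b=-547/356 c=0 d=301/1068
  seg 1: a=-2 b=1081/178 c=903/356 d=-1285/356
  seg 2: a=3 b=113/356 c=-738/89 d=1415/356
  seg 3: a=-1 b=-773/178 c=1293/356 d=-431/712
S(15/4) = 56021/22784

Δ: Δ0=1, Δ1=5, Δ2=-4, Δ3=1/2
row 1: diag=8, rhs=24; c'=1/8, d'=3
row 2: denom=4−1·1/8=31/8; d'=(-54−1·3)/(31/8)=-456/31
row 3: denom=6−1·8/31=178/31; d'=(27−1·-456/31)/(178/31)=1293/178
back: M3=1293/178
back: M2=-456/31−8/31·1293/178=-1476/89
back: M1=3−1/8·-1476/89=903/178
M: M0=0, M1=903/178, M2=-1476/89, M3=1293/178, M4=0
seg 0: a=-5, c=M0/2=0, d=(M1−M0)/(6·3)=301/1068, b=Δ0−h0·(2M0+M1)/6=-547/356
seg 1: a=-2, c=M1/2=903/356, d=(M2−M1)/(6·1)=-1285/356, b=Δ1−h1·(2M1+M2)/6=1081/178
seg 2: a=3, c=M2/2=-738/89, d=(M3−M2)/(6·1)=1415/356, b=Δ2−h2·(2M2+M3)/6=113/356
seg 3: a=-1, c=M3/2=1293/356, d=(M4−M3)/(6·2)=-431/712, b=Δ3−h3·(2M3+M4)/6=-773/178
t_q=15/4 → seg 1, τ=3/4; S=-2+1081/178·τ+903/356·τ²+-1285/356·τ³=56021/22784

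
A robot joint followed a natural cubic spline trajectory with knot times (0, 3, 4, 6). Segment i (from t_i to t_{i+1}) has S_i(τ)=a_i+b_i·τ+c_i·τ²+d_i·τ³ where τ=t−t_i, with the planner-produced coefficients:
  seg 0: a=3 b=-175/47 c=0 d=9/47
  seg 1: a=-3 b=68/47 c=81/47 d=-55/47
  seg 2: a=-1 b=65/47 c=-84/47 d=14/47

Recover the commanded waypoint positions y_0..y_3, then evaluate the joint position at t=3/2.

y_0=3 y_1=-3 y_2=-1 y_3=-3
S(3/2) = -729/376

y_0 = S_0(0) = a_0 = 3
y_1 = S_1(0) = a_1 = -3
y_2 = S_2(0) = a_2 = -1
y_3 = S_2(2) = -3
t_q=3/2 is in segment 0 (τ=3/2); S_0(τ)=-729/376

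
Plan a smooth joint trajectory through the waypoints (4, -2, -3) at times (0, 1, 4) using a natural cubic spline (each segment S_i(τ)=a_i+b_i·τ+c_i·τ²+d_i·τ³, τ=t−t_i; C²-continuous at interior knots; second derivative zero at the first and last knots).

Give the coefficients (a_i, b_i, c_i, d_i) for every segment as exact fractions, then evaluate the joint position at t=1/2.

Δ: Δ0=-6, Δ1=-1/3
row 1: diag=8, rhs=34; c'=3/8, d'=17/4
back: M1=17/4
M: M0=0, M1=17/4, M2=0
seg 0: a=4, c=M0/2=0, d=(M1−M0)/(6·1)=17/24, b=Δ0−h0·(2M0+M1)/6=-161/24
seg 1: a=-2, c=M1/2=17/8, d=(M2−M1)/(6·3)=-17/72, b=Δ1−h1·(2M1+M2)/6=-55/12
t_q=1/2 → seg 0, τ=1/2; S=4+-161/24·τ+0·τ²+17/24·τ³=47/64

  seg 0: a=4 b=-161/24 c=0 d=17/24
  seg 1: a=-2 b=-55/12 c=17/8 d=-17/72
S(1/2) = 47/64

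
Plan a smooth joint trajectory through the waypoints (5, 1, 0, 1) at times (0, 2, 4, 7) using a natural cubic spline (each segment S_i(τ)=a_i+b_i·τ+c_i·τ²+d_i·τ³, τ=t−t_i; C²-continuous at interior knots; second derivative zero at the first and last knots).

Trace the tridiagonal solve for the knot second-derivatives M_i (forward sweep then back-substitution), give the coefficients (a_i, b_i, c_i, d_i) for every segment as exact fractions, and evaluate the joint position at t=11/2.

  seg 0: a=5 b=-134/57 c=0 d=5/57
  seg 1: a=1 b=-74/57 c=10/19 d=-29/456
  seg 2: a=0 b=5/114 c=11/76 d=-11/684
S(11/2) = 205/608

Δ: Δ0=-2, Δ1=-1/2, Δ2=1/3
row 1: diag=8, rhs=9; c'=1/4, d'=9/8
row 2: denom=10−2·1/4=19/2; d'=(5−2·9/8)/(19/2)=11/38
back: M2=11/38
back: M1=9/8−1/4·11/38=20/19
M: M0=0, M1=20/19, M2=11/38, M3=0
seg 0: a=5, c=M0/2=0, d=(M1−M0)/(6·2)=5/57, b=Δ0−h0·(2M0+M1)/6=-134/57
seg 1: a=1, c=M1/2=10/19, d=(M2−M1)/(6·2)=-29/456, b=Δ1−h1·(2M1+M2)/6=-74/57
seg 2: a=0, c=M2/2=11/76, d=(M3−M2)/(6·3)=-11/684, b=Δ2−h2·(2M2+M3)/6=5/114
t_q=11/2 → seg 2, τ=3/2; S=0+5/114·τ+11/76·τ²+-11/684·τ³=205/608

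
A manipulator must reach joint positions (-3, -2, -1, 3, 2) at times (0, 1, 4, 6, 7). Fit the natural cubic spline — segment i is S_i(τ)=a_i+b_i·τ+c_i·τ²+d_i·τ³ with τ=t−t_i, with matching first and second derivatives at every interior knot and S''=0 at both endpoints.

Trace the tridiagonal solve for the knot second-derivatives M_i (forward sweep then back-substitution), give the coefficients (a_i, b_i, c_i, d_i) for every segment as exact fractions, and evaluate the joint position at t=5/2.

  seg 0: a=-3 b=719/591 c=0 d=-128/591
  seg 1: a=-2 b=335/591 c=-128/197 d=338/1773
  seg 2: a=-1 b=1073/591 c=210/197 d=-1151/2364
  seg 3: a=3 b=140/591 c=-731/394 d=731/1182
S(5/2) = -1551/788

Δ: Δ0=1, Δ1=1/3, Δ2=2, Δ3=-1
row 1: diag=8, rhs=-4; c'=3/8, d'=-1/2
row 2: denom=10−3·3/8=71/8; d'=(10−3·-1/2)/(71/8)=92/71
row 3: denom=6−2·16/71=394/71; d'=(-18−2·92/71)/(394/71)=-731/197
back: M3=-731/197
back: M2=92/71−16/71·-731/197=420/197
back: M1=-1/2−3/8·420/197=-256/197
M: M0=0, M1=-256/197, M2=420/197, M3=-731/197, M4=0
seg 0: a=-3, c=M0/2=0, d=(M1−M0)/(6·1)=-128/591, b=Δ0−h0·(2M0+M1)/6=719/591
seg 1: a=-2, c=M1/2=-128/197, d=(M2−M1)/(6·3)=338/1773, b=Δ1−h1·(2M1+M2)/6=335/591
seg 2: a=-1, c=M2/2=210/197, d=(M3−M2)/(6·2)=-1151/2364, b=Δ2−h2·(2M2+M3)/6=1073/591
seg 3: a=3, c=M3/2=-731/394, d=(M4−M3)/(6·1)=731/1182, b=Δ3−h3·(2M3+M4)/6=140/591
t_q=5/2 → seg 1, τ=3/2; S=-2+335/591·τ+-128/197·τ²+338/1773·τ³=-1551/788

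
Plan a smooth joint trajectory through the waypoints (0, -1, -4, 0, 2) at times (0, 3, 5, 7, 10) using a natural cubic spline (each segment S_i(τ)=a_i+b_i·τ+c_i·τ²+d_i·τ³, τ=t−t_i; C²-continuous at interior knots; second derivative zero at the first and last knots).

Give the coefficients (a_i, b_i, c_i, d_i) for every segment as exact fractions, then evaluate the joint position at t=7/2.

Δ: Δ0=-1/3, Δ1=-3/2, Δ2=2, Δ3=2/3
row 1: diag=10, rhs=-7; c'=1/5, d'=-7/10
row 2: denom=8−2·1/5=38/5; d'=(21−2·-7/10)/(38/5)=56/19
row 3: denom=10−2·5/19=180/19; d'=(-8−2·56/19)/(180/19)=-22/15
back: M3=-22/15
back: M2=56/19−5/19·-22/15=10/3
back: M1=-7/10−1/5·10/3=-41/30
M: M0=0, M1=-41/30, M2=10/3, M3=-22/15, M4=0
seg 0: a=0, c=M0/2=0, d=(M1−M0)/(6·3)=-41/540, b=Δ0−h0·(2M0+M1)/6=7/20
seg 1: a=-1, c=M1/2=-41/60, d=(M2−M1)/(6·2)=47/120, b=Δ1−h1·(2M1+M2)/6=-17/10
seg 2: a=-4, c=M2/2=5/3, d=(M3−M2)/(6·2)=-2/5, b=Δ2−h2·(2M2+M3)/6=4/15
seg 3: a=0, c=M3/2=-11/15, d=(M4−M3)/(6·3)=11/135, b=Δ3−h3·(2M3+M4)/6=32/15
t_q=7/2 → seg 1, τ=1/2; S=-1+-17/10·τ+-41/60·τ²+47/120·τ³=-631/320

  seg 0: a=0 b=7/20 c=0 d=-41/540
  seg 1: a=-1 b=-17/10 c=-41/60 d=47/120
  seg 2: a=-4 b=4/15 c=5/3 d=-2/5
  seg 3: a=0 b=32/15 c=-11/15 d=11/135
S(7/2) = -631/320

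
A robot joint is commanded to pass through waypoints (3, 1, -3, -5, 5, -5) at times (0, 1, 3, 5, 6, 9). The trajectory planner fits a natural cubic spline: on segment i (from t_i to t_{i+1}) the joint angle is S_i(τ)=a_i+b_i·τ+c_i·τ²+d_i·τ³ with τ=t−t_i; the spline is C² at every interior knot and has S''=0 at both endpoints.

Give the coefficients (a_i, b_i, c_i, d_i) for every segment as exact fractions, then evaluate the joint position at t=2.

Δ: Δ0=-2, Δ1=-2, Δ2=-1, Δ3=10, Δ4=-10/3
row 1: diag=6, rhs=0; c'=1/3, d'=0
row 2: denom=8−2·1/3=22/3; d'=(6−2·0)/(22/3)=9/11
row 3: denom=6−2·3/11=60/11; d'=(66−2·9/11)/(60/11)=59/5
row 4: denom=8−1·11/60=469/60; d'=(-80−1·59/5)/(469/60)=-5508/469
back: M4=-5508/469
back: M3=59/5−11/60·-5508/469=6544/469
back: M2=9/11−3/11·6544/469=-1401/469
back: M1=0−1/3·-1401/469=467/469
M: M0=0, M1=467/469, M2=-1401/469, M3=6544/469, M4=-5508/469, M5=0
seg 0: a=3, c=M0/2=0, d=(M1−M0)/(6·1)=467/2814, b=Δ0−h0·(2M0+M1)/6=-6095/2814
seg 1: a=1, c=M1/2=467/938, d=(M2−M1)/(6·2)=-467/1407, b=Δ1−h1·(2M1+M2)/6=-2347/1407
seg 2: a=-3, c=M2/2=-1401/938, d=(M3−M2)/(6·2)=1135/804, b=Δ2−h2·(2M2+M3)/6=-5149/1407
seg 3: a=-5, c=M3/2=3272/469, d=(M4−M3)/(6·1)=-6026/1407, b=Δ3−h3·(2M3+M4)/6=10280/1407
seg 4: a=5, c=M4/2=-2754/469, d=(M5−M4)/(6·3)=306/469, b=Δ4−h4·(2M4+M5)/6=11834/1407
t_q=2 → seg 1, τ=1; S=1+-2347/1407·τ+467/938·τ²+-467/1407·τ³=-471/938

  seg 0: a=3 b=-6095/2814 c=0 d=467/2814
  seg 1: a=1 b=-2347/1407 c=467/938 d=-467/1407
  seg 2: a=-3 b=-5149/1407 c=-1401/938 d=1135/804
  seg 3: a=-5 b=10280/1407 c=3272/469 d=-6026/1407
  seg 4: a=5 b=11834/1407 c=-2754/469 d=306/469
S(2) = -471/938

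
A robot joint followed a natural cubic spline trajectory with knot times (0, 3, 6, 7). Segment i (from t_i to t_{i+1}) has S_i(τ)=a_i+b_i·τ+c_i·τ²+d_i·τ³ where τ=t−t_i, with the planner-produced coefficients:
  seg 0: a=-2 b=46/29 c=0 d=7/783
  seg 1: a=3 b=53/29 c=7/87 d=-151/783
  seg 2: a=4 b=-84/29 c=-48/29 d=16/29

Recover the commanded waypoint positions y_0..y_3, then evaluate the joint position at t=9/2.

y_0=-2 y_1=3 y_2=4 y_3=0
S(9/2) = 1223/232

y_0 = S_0(0) = a_0 = -2
y_1 = S_1(0) = a_1 = 3
y_2 = S_2(0) = a_2 = 4
y_3 = S_2(1) = 0
t_q=9/2 is in segment 1 (τ=3/2); S_1(τ)=1223/232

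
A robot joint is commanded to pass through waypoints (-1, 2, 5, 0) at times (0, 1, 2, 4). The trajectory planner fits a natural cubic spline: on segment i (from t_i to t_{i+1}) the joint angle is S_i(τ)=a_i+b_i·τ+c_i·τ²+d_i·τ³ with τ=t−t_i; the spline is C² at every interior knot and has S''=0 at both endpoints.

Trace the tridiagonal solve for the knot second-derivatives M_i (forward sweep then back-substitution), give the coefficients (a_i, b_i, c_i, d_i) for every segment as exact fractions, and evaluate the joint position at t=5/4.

  seg 0: a=-1 b=127/46 c=0 d=11/46
  seg 1: a=2 b=80/23 c=33/46 d=-55/46
  seg 2: a=5 b=61/46 c=-66/23 d=11/23
S(5/4) = 8525/2944

Δ: Δ0=3, Δ1=3, Δ2=-5/2
row 1: diag=4, rhs=0; c'=1/4, d'=0
row 2: denom=6−1·1/4=23/4; d'=(-33−1·0)/(23/4)=-132/23
back: M2=-132/23
back: M1=0−1/4·-132/23=33/23
M: M0=0, M1=33/23, M2=-132/23, M3=0
seg 0: a=-1, c=M0/2=0, d=(M1−M0)/(6·1)=11/46, b=Δ0−h0·(2M0+M1)/6=127/46
seg 1: a=2, c=M1/2=33/46, d=(M2−M1)/(6·1)=-55/46, b=Δ1−h1·(2M1+M2)/6=80/23
seg 2: a=5, c=M2/2=-66/23, d=(M3−M2)/(6·2)=11/23, b=Δ2−h2·(2M2+M3)/6=61/46
t_q=5/4 → seg 1, τ=1/4; S=2+80/23·τ+33/46·τ²+-55/46·τ³=8525/2944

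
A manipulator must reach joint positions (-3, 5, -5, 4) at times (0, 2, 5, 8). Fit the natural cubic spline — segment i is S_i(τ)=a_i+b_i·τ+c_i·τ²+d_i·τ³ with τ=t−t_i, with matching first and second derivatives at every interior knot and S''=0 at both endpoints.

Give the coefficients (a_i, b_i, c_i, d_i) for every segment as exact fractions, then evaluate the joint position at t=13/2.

Δ: Δ0=4, Δ1=-10/3, Δ2=3
row 1: diag=10, rhs=-44; c'=3/10, d'=-22/5
row 2: denom=12−3·3/10=111/10; d'=(38−3·-22/5)/(111/10)=512/111
back: M2=512/111
back: M1=-22/5−3/10·512/111=-214/37
M: M0=0, M1=-214/37, M2=512/111, M3=0
seg 0: a=-3, c=M0/2=0, d=(M1−M0)/(6·2)=-107/222, b=Δ0−h0·(2M0+M1)/6=658/111
seg 1: a=5, c=M1/2=-107/37, d=(M2−M1)/(6·3)=577/999, b=Δ1−h1·(2M1+M2)/6=16/111
seg 2: a=-5, c=M2/2=256/111, d=(M3−M2)/(6·3)=-256/999, b=Δ2−h2·(2M2+M3)/6=-179/111
t_q=13/2 → seg 2, τ=3/2; S=-5+-179/111·τ+256/111·τ²+-256/999·τ³=-229/74

  seg 0: a=-3 b=658/111 c=0 d=-107/222
  seg 1: a=5 b=16/111 c=-107/37 d=577/999
  seg 2: a=-5 b=-179/111 c=256/111 d=-256/999
S(13/2) = -229/74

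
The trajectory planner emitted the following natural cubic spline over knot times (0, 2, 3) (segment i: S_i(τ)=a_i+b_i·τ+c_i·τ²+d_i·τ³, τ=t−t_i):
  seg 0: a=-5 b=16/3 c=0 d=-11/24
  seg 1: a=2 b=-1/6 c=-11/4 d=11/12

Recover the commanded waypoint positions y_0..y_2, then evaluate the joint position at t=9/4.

y_0=-5 y_1=2 y_2=0
S(9/4) = 461/256

y_0 = S_0(0) = a_0 = -5
y_1 = S_1(0) = a_1 = 2
y_2 = S_1(1) = 0
t_q=9/4 is in segment 1 (τ=1/4); S_1(τ)=461/256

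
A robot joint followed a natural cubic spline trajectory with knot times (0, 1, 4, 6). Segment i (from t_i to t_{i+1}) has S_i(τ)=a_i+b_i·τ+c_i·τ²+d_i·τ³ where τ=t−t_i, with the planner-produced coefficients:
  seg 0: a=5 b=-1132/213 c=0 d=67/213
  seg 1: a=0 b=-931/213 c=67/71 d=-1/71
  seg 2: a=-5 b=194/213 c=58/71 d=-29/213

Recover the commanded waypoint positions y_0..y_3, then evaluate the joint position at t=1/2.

y_0=5 y_1=0 y_2=-5 y_3=-1
S(1/2) = 1353/568

y_0 = S_0(0) = a_0 = 5
y_1 = S_1(0) = a_1 = 0
y_2 = S_2(0) = a_2 = -5
y_3 = S_2(2) = -1
t_q=1/2 is in segment 0 (τ=1/2); S_0(τ)=1353/568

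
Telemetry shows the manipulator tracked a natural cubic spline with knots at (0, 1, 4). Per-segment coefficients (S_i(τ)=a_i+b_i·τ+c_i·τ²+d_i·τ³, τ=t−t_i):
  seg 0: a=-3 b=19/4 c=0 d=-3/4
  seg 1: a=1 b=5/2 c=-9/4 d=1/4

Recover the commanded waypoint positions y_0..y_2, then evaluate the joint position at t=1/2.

y_0 = S_0(0) = a_0 = -3
y_1 = S_1(0) = a_1 = 1
y_2 = S_1(3) = -5
t_q=1/2 is in segment 0 (τ=1/2); S_0(τ)=-23/32

y_0=-3 y_1=1 y_2=-5
S(1/2) = -23/32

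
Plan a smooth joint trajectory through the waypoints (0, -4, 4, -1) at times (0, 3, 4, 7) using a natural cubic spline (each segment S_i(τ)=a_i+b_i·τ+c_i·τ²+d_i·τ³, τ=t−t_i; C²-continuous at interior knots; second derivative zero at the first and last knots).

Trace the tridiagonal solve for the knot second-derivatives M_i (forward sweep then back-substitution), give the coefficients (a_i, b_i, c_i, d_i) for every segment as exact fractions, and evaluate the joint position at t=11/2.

  seg 0: a=0 b=-337/63 c=0 d=253/567
  seg 1: a=-4 b=422/63 c=253/63 d=-19/7
  seg 2: a=4 b=415/63 c=-260/63 d=260/567
S(11/2) = 43/7

Δ: Δ0=-4/3, Δ1=8, Δ2=-5/3
row 1: diag=8, rhs=56; c'=1/8, d'=7
row 2: denom=8−1·1/8=63/8; d'=(-58−1·7)/(63/8)=-520/63
back: M2=-520/63
back: M1=7−1/8·-520/63=506/63
M: M0=0, M1=506/63, M2=-520/63, M3=0
seg 0: a=0, c=M0/2=0, d=(M1−M0)/(6·3)=253/567, b=Δ0−h0·(2M0+M1)/6=-337/63
seg 1: a=-4, c=M1/2=253/63, d=(M2−M1)/(6·1)=-19/7, b=Δ1−h1·(2M1+M2)/6=422/63
seg 2: a=4, c=M2/2=-260/63, d=(M3−M2)/(6·3)=260/567, b=Δ2−h2·(2M2+M3)/6=415/63
t_q=11/2 → seg 2, τ=3/2; S=4+415/63·τ+-260/63·τ²+260/567·τ³=43/7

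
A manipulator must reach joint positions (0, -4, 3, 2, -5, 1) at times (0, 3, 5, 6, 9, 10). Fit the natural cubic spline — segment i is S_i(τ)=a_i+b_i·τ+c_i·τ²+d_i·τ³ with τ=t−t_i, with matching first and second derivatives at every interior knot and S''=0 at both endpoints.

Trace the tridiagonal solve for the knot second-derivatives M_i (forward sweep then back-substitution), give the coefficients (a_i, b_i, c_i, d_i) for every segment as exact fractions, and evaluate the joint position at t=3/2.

Δ: Δ0=-4/3, Δ1=7/2, Δ2=-1, Δ3=-7/3, Δ4=6
row 1: diag=10, rhs=29; c'=1/5, d'=29/10
row 2: denom=6−2·1/5=28/5; d'=(-27−2·29/10)/(28/5)=-41/7
row 3: denom=8−1·5/28=219/28; d'=(-8−1·-41/7)/(219/28)=-20/73
row 4: denom=8−3·28/73=500/73; d'=(50−3·-20/73)/(500/73)=371/50
back: M4=371/50
back: M3=-20/73−28/73·371/50=-78/25
back: M2=-41/7−5/28·-78/25=-53/10
back: M1=29/10−1/5·-53/10=99/25
M: M0=0, M1=99/25, M2=-53/10, M3=-78/25, M4=371/50, M5=0
seg 0: a=0, c=M0/2=0, d=(M1−M0)/(6·3)=11/50, b=Δ0−h0·(2M0+M1)/6=-497/150
seg 1: a=-4, c=M1/2=99/50, d=(M2−M1)/(6·2)=-463/600, b=Δ1−h1·(2M1+M2)/6=197/75
seg 2: a=3, c=M2/2=-53/20, d=(M3−M2)/(6·1)=109/300, b=Δ2−h2·(2M2+M3)/6=193/150
seg 3: a=2, c=M3/2=-39/25, d=(M4−M3)/(6·3)=527/900, b=Δ3−h3·(2M3+M4)/6=-877/300
seg 4: a=-5, c=M4/2=371/100, d=(M5−M4)/(6·1)=-371/300, b=Δ4−h4·(2M4+M5)/6=529/150
t_q=3/2 → seg 0, τ=3/2; S=0+-497/150·τ+0·τ²+11/50·τ³=-1691/400

  seg 0: a=0 b=-497/150 c=0 d=11/50
  seg 1: a=-4 b=197/75 c=99/50 d=-463/600
  seg 2: a=3 b=193/150 c=-53/20 d=109/300
  seg 3: a=2 b=-877/300 c=-39/25 d=527/900
  seg 4: a=-5 b=529/150 c=371/100 d=-371/300
S(3/2) = -1691/400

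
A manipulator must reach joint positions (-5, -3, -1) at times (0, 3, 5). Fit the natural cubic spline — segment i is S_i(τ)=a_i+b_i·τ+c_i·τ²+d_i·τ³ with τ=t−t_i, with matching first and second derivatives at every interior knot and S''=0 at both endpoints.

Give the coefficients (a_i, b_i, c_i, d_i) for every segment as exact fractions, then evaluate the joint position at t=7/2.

Δ: Δ0=2/3, Δ1=1
row 1: diag=10, rhs=2; c'=1/5, d'=1/5
back: M1=1/5
M: M0=0, M1=1/5, M2=0
seg 0: a=-5, c=M0/2=0, d=(M1−M0)/(6·3)=1/90, b=Δ0−h0·(2M0+M1)/6=17/30
seg 1: a=-3, c=M1/2=1/10, d=(M2−M1)/(6·2)=-1/60, b=Δ1−h1·(2M1+M2)/6=13/15
t_q=7/2 → seg 1, τ=1/2; S=-3+13/15·τ+1/10·τ²+-1/60·τ³=-407/160

  seg 0: a=-5 b=17/30 c=0 d=1/90
  seg 1: a=-3 b=13/15 c=1/10 d=-1/60
S(7/2) = -407/160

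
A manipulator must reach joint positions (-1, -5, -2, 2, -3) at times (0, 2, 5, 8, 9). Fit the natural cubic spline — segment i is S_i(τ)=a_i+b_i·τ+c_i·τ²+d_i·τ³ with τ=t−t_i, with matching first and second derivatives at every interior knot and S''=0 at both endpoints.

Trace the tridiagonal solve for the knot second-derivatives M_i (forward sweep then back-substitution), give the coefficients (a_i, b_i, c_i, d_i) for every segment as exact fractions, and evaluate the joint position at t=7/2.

  seg 0: a=-1 b=-142/57 c=0 d=7/57
  seg 1: a=-5 b=-58/57 c=14/19 d=-11/513
  seg 2: a=-2 b=161/57 c=31/57 d=-178/513
  seg 3: a=2 b=-187/57 c=-49/19 d=49/57
S(7/2) = -751/152

Δ: Δ0=-2, Δ1=1, Δ2=4/3, Δ3=-5
row 1: diag=10, rhs=18; c'=3/10, d'=9/5
row 2: denom=12−3·3/10=111/10; d'=(2−3·9/5)/(111/10)=-34/111
row 3: denom=8−3·10/37=266/37; d'=(-38−3·-34/111)/(266/37)=-98/19
back: M3=-98/19
back: M2=-34/111−10/37·-98/19=62/57
back: M1=9/5−3/10·62/57=28/19
M: M0=0, M1=28/19, M2=62/57, M3=-98/19, M4=0
seg 0: a=-1, c=M0/2=0, d=(M1−M0)/(6·2)=7/57, b=Δ0−h0·(2M0+M1)/6=-142/57
seg 1: a=-5, c=M1/2=14/19, d=(M2−M1)/(6·3)=-11/513, b=Δ1−h1·(2M1+M2)/6=-58/57
seg 2: a=-2, c=M2/2=31/57, d=(M3−M2)/(6·3)=-178/513, b=Δ2−h2·(2M2+M3)/6=161/57
seg 3: a=2, c=M3/2=-49/19, d=(M4−M3)/(6·1)=49/57, b=Δ3−h3·(2M3+M4)/6=-187/57
t_q=7/2 → seg 1, τ=3/2; S=-5+-58/57·τ+14/19·τ²+-11/513·τ³=-751/152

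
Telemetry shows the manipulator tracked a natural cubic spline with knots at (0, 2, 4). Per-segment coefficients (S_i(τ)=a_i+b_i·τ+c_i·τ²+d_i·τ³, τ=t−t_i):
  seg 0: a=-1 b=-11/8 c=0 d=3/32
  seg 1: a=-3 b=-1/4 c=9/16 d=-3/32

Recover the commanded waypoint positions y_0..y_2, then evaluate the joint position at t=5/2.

y_0 = S_0(0) = a_0 = -1
y_1 = S_1(0) = a_1 = -3
y_2 = S_1(2) = -2
t_q=5/2 is in segment 1 (τ=1/2); S_1(τ)=-767/256

y_0=-1 y_1=-3 y_2=-2
S(5/2) = -767/256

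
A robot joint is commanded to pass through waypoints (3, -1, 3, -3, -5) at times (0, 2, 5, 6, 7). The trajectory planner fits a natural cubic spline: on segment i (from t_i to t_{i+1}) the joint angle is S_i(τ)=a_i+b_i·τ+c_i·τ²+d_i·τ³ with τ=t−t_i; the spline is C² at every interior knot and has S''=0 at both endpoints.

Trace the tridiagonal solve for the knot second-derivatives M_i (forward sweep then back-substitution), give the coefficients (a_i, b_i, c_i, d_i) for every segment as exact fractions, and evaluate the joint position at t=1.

Δ: Δ0=-2, Δ1=4/3, Δ2=-6, Δ3=-2
row 1: diag=10, rhs=20; c'=3/10, d'=2
row 2: denom=8−3·3/10=71/10; d'=(-44−3·2)/(71/10)=-500/71
row 3: denom=4−1·10/71=274/71; d'=(24−1·-500/71)/(274/71)=1102/137
back: M3=1102/137
back: M2=-500/71−10/71·1102/137=-1120/137
back: M1=2−3/10·-1120/137=610/137
M: M0=0, M1=610/137, M2=-1120/137, M3=1102/137, M4=0
seg 0: a=3, c=M0/2=0, d=(M1−M0)/(6·2)=305/822, b=Δ0−h0·(2M0+M1)/6=-1432/411
seg 1: a=-1, c=M1/2=305/137, d=(M2−M1)/(6·3)=-865/1233, b=Δ1−h1·(2M1+M2)/6=398/411
seg 2: a=3, c=M2/2=-560/137, d=(M3−M2)/(6·1)=1111/411, b=Δ2−h2·(2M2+M3)/6=-1897/411
seg 3: a=-3, c=M3/2=551/137, d=(M4−M3)/(6·1)=-551/411, b=Δ3−h3·(2M3+M4)/6=-1924/411
t_q=1 → seg 0, τ=1; S=3+-1432/411·τ+0·τ²+305/822·τ³=-31/274

  seg 0: a=3 b=-1432/411 c=0 d=305/822
  seg 1: a=-1 b=398/411 c=305/137 d=-865/1233
  seg 2: a=3 b=-1897/411 c=-560/137 d=1111/411
  seg 3: a=-3 b=-1924/411 c=551/137 d=-551/411
S(1) = -31/274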